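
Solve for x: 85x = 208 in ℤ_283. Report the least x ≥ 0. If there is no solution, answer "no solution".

First find gcd(85, 283):
283 = 3·85 + 28
85 = 3·28 + 1
28 = 28·1 + 0
gcd = 1, so a unique solution mod 283 exists.
Back-substitute for the Bézout coefficients:
1 = 85 − 3·28
1 = −3·283 + 10·85
So 85·(10) ≡ 1 (mod 283), giving 85⁻¹ ≡ 10.
x ≡ 85⁻¹·208 ≡ 10·208 ≡ 99 (mod 283).

99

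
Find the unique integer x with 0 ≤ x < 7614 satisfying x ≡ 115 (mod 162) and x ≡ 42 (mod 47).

277

Write x = 115 + 162·k. Then 162·k ≡ 42 − 115 ≡ 21 (mod 47).
Need 162⁻¹ mod 47. Extended Euclid on (47, 21):
47 = 2·21 + 5
21 = 4·5 + 1
5 = 5·1 + 0
Back-substitute:
1 = 21 − 4·5
1 = −4·47 + 9·21
162⁻¹ ≡ 9 (mod 47), so k ≡ 9·21 ≡ 1 (mod 47).
x = 115 + 162·1 = 277.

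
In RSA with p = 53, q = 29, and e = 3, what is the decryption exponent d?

971

φ(n) = (p−1)(q−1) = 52·28 = 1456.
Need d with 3·d ≡ 1 (mod 1456). Apply the extended Euclidean algorithm:
1456 = 485*3 + 1
3 = 3*1 + 0
Back-substitute:
1 = 1456 − 485·3
So 3·(-485) ≡ 1 (mod 1456), hence d ≡ -485 ≡ 971 (mod 1456).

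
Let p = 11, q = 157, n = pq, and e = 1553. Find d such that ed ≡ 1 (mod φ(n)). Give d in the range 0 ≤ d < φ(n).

φ(n) = (p−1)(q−1) = 10·156 = 1560.
Need d with 1553·d ≡ 1 (mod 1560). Apply the extended Euclidean algorithm:
1560 = 1×1553 + 7
1553 = 221×7 + 6
7 = 1×6 + 1
6 = 6×1 + 0
Back-substitute:
1 = 7 − 6
1 = −1553 + 222·7
1 = 222·1560 − 223·1553
So 1553·(-223) ≡ 1 (mod 1560), hence d ≡ -223 ≡ 1337 (mod 1560).

1337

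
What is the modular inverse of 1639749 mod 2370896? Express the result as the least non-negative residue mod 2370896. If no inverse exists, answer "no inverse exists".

gcd(2370896, 1639749) by repeated division:
2370896 = 1·1639749 + 731147
1639749 = 2·731147 + 177455
731147 = 4·177455 + 21327
177455 = 8·21327 + 6839
21327 = 3·6839 + 810
6839 = 8·810 + 359
810 = 2·359 + 92
359 = 3·92 + 83
92 = 1·83 + 9
83 = 9·9 + 2
9 = 4·2 + 1
2 = 2·1 + 0
Since gcd(1639749, 2370896) = 1, back-substitute to write 1 as a combination:
1 = 9 − 4·2
1 = −4·83 + 37·9
1 = 37·92 − 41·83
1 = −41·359 + 160·92
1 = 160·810 − 361·359
1 = −361·6839 + 3048·810
1 = 3048·21327 − 9505·6839
1 = −9505·177455 + 79088·21327
1 = 79088·731147 − 325857·177455
1 = −325857·1639749 + 730802·731147
1 = 730802·2370896 − 1056659·1639749
Thus 1639749·(-1056659) ≡ 1 (mod 2370896); reducing, -1056659 mod 2370896 = 1314237.

1314237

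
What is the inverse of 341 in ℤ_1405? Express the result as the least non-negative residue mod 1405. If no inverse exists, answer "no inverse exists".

Apply the Euclidean algorithm to 1405 and 341:
1405 = 4×341 + 41
341 = 8×41 + 13
41 = 3×13 + 2
13 = 6×2 + 1
2 = 2×1 + 0
gcd = 1, so the inverse exists. Back-substitute:
1 = 13 − 6·2
1 = −6·41 + 19·13
1 = 19·341 − 158·41
1 = −158·1405 + 651·341
So 341·651 ≡ 1 (mod 1405).

651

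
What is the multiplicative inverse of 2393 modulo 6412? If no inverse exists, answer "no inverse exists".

209

Apply the Euclidean algorithm to 6412 and 2393:
6412 = 2·2393 + 1626
2393 = 1·1626 + 767
1626 = 2·767 + 92
767 = 8·92 + 31
92 = 2·31 + 30
31 = 1·30 + 1
30 = 30·1 + 0
gcd = 1, so the inverse exists. Back-substitute:
1 = 31 − 30
1 = −92 + 3·31
1 = 3·767 − 25·92
1 = −25·1626 + 53·767
1 = 53·2393 − 78·1626
1 = −78·6412 + 209·2393
So 2393·209 ≡ 1 (mod 6412).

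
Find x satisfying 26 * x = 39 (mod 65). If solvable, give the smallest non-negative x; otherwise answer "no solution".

First find gcd(26, 65):
65 = 2*26 + 13
26 = 2*13 + 0
gcd = 13 and 13 | 39, so solutions exist. Divide through by 13: 2x ≡ 3 (mod 5).
Now find 2⁻¹ mod 5:
5 = 2×2 + 1
2 = 2×1 + 0
Back-substitute:
1 = 5 − 2·2
So 2·(-2) ≡ 1 (mod 5), i.e. 2⁻¹ ≡ 3.
Then x ≡ 3·3 ≡ 4 (mod 5); the smallest non-negative solution is x = 4.

4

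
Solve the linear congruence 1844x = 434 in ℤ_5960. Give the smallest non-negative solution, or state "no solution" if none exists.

no solution

gcd(1844, 5960):
5960 = 3*1844 + 428
1844 = 4*428 + 132
428 = 3*132 + 32
132 = 4*32 + 4
32 = 8*4 + 0
gcd = 4, but 4 ∤ 434, so the congruence has no solution.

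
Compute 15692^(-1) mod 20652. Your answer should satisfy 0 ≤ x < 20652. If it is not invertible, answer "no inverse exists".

Euclidean algorithm on 20652, 15692:
20652 = 1·15692 + 4960
15692 = 3·4960 + 812
4960 = 6·812 + 88
812 = 9·88 + 20
88 = 4·20 + 8
20 = 2·8 + 4
8 = 2·4 + 0
gcd(15692, 20652) = 4 ≠ 1, so 15692 has no multiplicative inverse modulo 20652.

no inverse exists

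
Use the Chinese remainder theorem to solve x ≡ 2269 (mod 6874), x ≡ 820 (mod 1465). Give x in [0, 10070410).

Write x = 2269 + 6874·k. Then 6874·k ≡ 820 − 2269 ≡ 16 (mod 1465).
Need 6874⁻¹ mod 1465. Extended Euclid on (1465, 1014):
1465 = 1*1014 + 451
1014 = 2*451 + 112
451 = 4*112 + 3
112 = 37*3 + 1
3 = 3*1 + 0
Back-substitute:
1 = 112 − 37·3
1 = −37·451 + 149·112
1 = 149·1014 − 335·451
1 = −335·1465 + 484·1014
6874⁻¹ ≡ 484 (mod 1465), so k ≡ 484·16 ≡ 419 (mod 1465).
x = 2269 + 6874·419 = 2882475.

2882475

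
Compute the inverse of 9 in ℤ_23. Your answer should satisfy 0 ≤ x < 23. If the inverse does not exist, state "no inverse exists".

18

gcd(23, 9) by repeated division:
23 = 2×9 + 5
9 = 1×5 + 4
5 = 1×4 + 1
4 = 4×1 + 0
gcd = 1, so the inverse exists. Back-substitute:
1 = 5 − 4
1 = −9 + 2·5
1 = 2·23 − 5·9
Hence 9⁻¹ ≡ -5 ≡ 18 (mod 23).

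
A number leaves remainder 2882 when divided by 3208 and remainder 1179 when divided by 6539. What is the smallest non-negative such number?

Write x = 2882 + 3208·k. Then 3208·k ≡ 1179 − 2882 ≡ 4836 (mod 6539).
Need 3208⁻¹ mod 6539. Extended Euclid on (6539, 3208):
6539 = 2×3208 + 123
3208 = 26×123 + 10
123 = 12×10 + 3
10 = 3×3 + 1
3 = 3×1 + 0
Back-substitute:
1 = 10 − 3·3
1 = −3·123 + 37·10
1 = 37·3208 − 965·123
1 = −965·6539 + 1967·3208
3208⁻¹ ≡ 1967 (mod 6539), so k ≡ 1967·4836 ≡ 4706 (mod 6539).
x = 2882 + 3208·4706 = 15099730.

15099730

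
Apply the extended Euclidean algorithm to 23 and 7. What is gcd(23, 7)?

1

Apply Euclid's algorithm to 23 and 7:
23 = 3·7 + 2
7 = 3·2 + 1
2 = 2·1 + 0
gcd(23, 7) = 1.
Express as a combination:
1 = 7 − 3·2
1 = −3·23 + 10·7
So 1 = (-3)·23 + (10)·7.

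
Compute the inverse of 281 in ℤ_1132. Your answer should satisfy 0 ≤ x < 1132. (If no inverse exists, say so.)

141

Run Euclid on (1132, 281):
1132 = 4*281 + 8
281 = 35*8 + 1
8 = 8*1 + 0
Since gcd(281, 1132) = 1, back-substitute to write 1 as a combination:
1 = 281 − 35·8
1 = −35·1132 + 141·281
So 281·141 ≡ 1 (mod 1132).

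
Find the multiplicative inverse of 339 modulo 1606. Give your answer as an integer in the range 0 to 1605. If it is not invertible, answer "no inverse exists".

379

Run Euclid on (1606, 339):
1606 = 4*339 + 250
339 = 1*250 + 89
250 = 2*89 + 72
89 = 1*72 + 17
72 = 4*17 + 4
17 = 4*4 + 1
4 = 4*1 + 0
Since gcd(339, 1606) = 1, back-substitute to write 1 as a combination:
1 = 17 − 4·4
1 = −4·72 + 17·17
1 = 17·89 − 21·72
1 = −21·250 + 59·89
1 = 59·339 − 80·250
1 = −80·1606 + 379·339
So 339·379 ≡ 1 (mod 1606).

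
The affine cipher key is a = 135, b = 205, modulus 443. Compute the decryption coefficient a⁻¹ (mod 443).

338

Run Euclid on (443, 135):
443 = 3×135 + 38
135 = 3×38 + 21
38 = 1×21 + 17
21 = 1×17 + 4
17 = 4×4 + 1
4 = 4×1 + 0
gcd = 1, so the inverse exists. Back-substitute:
1 = 17 − 4·4
1 = −4·21 + 5·17
1 = 5·38 − 9·21
1 = −9·135 + 32·38
1 = 32·443 − 105·135
Thus 135·(-105) ≡ 1 (mod 443); reducing, -105 mod 443 = 338.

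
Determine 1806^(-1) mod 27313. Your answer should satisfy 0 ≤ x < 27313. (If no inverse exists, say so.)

Extended Euclidean algorithm:
27313 = 15*1806 + 223
1806 = 8*223 + 22
223 = 10*22 + 3
22 = 7*3 + 1
3 = 3*1 + 0
gcd = 1, so the inverse exists. Back-substitute:
1 = 22 − 7·3
1 = −7·223 + 71·22
1 = 71·1806 − 575·223
1 = −575·27313 + 8696·1806
So 1806·8696 ≡ 1 (mod 27313).

8696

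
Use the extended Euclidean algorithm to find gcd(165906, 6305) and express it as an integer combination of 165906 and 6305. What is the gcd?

13

Euclidean algorithm:
165906 = 26·6305 + 1976
6305 = 3·1976 + 377
1976 = 5·377 + 91
377 = 4·91 + 13
91 = 7·13 + 0
gcd(165906, 6305) = 13.
Express as a combination:
13 = 377 − 4·91
13 = −4·1976 + 21·377
13 = 21·6305 − 67·1976
13 = −67·165906 + 1763·6305
So 13 = (-67)·165906 + (1763)·6305.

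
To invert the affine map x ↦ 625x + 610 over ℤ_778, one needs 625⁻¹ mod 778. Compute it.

539

Apply the Euclidean algorithm to 778 and 625:
778 = 1·625 + 153
625 = 4·153 + 13
153 = 11·13 + 10
13 = 1·10 + 3
10 = 3·3 + 1
3 = 3·1 + 0
Since gcd(625, 778) = 1, back-substitute to write 1 as a combination:
1 = 10 − 3·3
1 = −3·13 + 4·10
1 = 4·153 − 47·13
1 = −47·625 + 192·153
1 = 192·778 − 239·625
Hence 625⁻¹ ≡ -239 ≡ 539 (mod 778).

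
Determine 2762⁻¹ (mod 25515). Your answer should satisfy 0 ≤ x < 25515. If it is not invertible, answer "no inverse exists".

Apply the Euclidean algorithm to 25515 and 2762:
25515 = 9×2762 + 657
2762 = 4×657 + 134
657 = 4×134 + 121
134 = 1×121 + 13
121 = 9×13 + 4
13 = 3×4 + 1
4 = 4×1 + 0
The gcd is 1. Working backward:
1 = 13 − 3·4
1 = −3·121 + 28·13
1 = 28·134 − 31·121
1 = −31·657 + 152·134
1 = 152·2762 − 639·657
1 = −639·25515 + 5903·2762
So 2762·5903 ≡ 1 (mod 25515).

5903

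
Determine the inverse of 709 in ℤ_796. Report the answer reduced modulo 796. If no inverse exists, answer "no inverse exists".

Run Euclid on (796, 709):
796 = 1·709 + 87
709 = 8·87 + 13
87 = 6·13 + 9
13 = 1·9 + 4
9 = 2·4 + 1
4 = 4·1 + 0
gcd = 1, so the inverse exists. Back-substitute:
1 = 9 − 2·4
1 = −2·13 + 3·9
1 = 3·87 − 20·13
1 = −20·709 + 163·87
1 = 163·796 − 183·709
So 709·(-183) ≡ 1 (mod 796), and -183 ≡ 613 (mod 796).

613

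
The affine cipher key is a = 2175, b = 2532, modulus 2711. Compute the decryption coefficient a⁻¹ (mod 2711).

2099

gcd(2711, 2175) by repeated division:
2711 = 1*2175 + 536
2175 = 4*536 + 31
536 = 17*31 + 9
31 = 3*9 + 4
9 = 2*4 + 1
4 = 4*1 + 0
Since gcd(2175, 2711) = 1, back-substitute to write 1 as a combination:
1 = 9 − 2·4
1 = −2·31 + 7·9
1 = 7·536 − 121·31
1 = −121·2175 + 491·536
1 = 491·2711 − 612·2175
Thus 2175·(-612) ≡ 1 (mod 2711); reducing, -612 mod 2711 = 2099.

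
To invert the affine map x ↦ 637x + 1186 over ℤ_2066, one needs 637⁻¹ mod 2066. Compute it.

Extended Euclidean algorithm:
2066 = 3*637 + 155
637 = 4*155 + 17
155 = 9*17 + 2
17 = 8*2 + 1
2 = 2*1 + 0
Since gcd(637, 2066) = 1, back-substitute to write 1 as a combination:
1 = 17 − 8·2
1 = −8·155 + 73·17
1 = 73·637 − 300·155
1 = −300·2066 + 973·637
So 637·973 ≡ 1 (mod 2066).

973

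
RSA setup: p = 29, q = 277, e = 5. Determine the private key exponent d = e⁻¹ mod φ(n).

φ(n) = (p−1)(q−1) = 28·276 = 7728.
Need d with 5·d ≡ 1 (mod 7728). Apply the extended Euclidean algorithm:
7728 = 1545·5 + 3
5 = 1·3 + 2
3 = 1·2 + 1
2 = 2·1 + 0
Back-substitute:
1 = 3 − 2
1 = −5 + 2·3
1 = 2·7728 − 3091·5
So 5·(-3091) ≡ 1 (mod 7728), hence d ≡ -3091 ≡ 4637 (mod 7728).

4637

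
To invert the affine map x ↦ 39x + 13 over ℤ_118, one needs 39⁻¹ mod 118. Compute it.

Extended Euclidean algorithm:
118 = 3·39 + 1
39 = 39·1 + 0
gcd = 1, so the inverse exists. Back-substitute:
1 = 118 − 3·39
So 39·(-3) ≡ 1 (mod 118), and -3 ≡ 115 (mod 118).

115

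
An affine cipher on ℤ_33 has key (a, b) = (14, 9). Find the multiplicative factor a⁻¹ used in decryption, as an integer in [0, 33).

26

Apply the Euclidean algorithm to 33 and 14:
33 = 2·14 + 5
14 = 2·5 + 4
5 = 1·4 + 1
4 = 4·1 + 0
The gcd is 1. Working backward:
1 = 5 − 4
1 = −14 + 3·5
1 = 3·33 − 7·14
Hence 14⁻¹ ≡ -7 ≡ 26 (mod 33).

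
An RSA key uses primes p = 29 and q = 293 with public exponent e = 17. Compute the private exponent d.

φ(n) = (p−1)(q−1) = 28·292 = 8176.
Need d with 17·d ≡ 1 (mod 8176). Apply the extended Euclidean algorithm:
8176 = 480*17 + 16
17 = 1*16 + 1
16 = 16*1 + 0
Back-substitute:
1 = 17 − 16
1 = −8176 + 481·17
So 17·481 ≡ 1 (mod 8176), hence d = 481.

481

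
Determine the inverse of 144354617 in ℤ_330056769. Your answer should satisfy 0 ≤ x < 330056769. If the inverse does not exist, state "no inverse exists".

277552766

gcd(330056769, 144354617) by repeated division:
330056769 = 2×144354617 + 41347535
144354617 = 3×41347535 + 20312012
41347535 = 2×20312012 + 723511
20312012 = 28×723511 + 53704
723511 = 13×53704 + 25359
53704 = 2×25359 + 2986
25359 = 8×2986 + 1471
2986 = 2×1471 + 44
1471 = 33×44 + 19
44 = 2×19 + 6
19 = 3×6 + 1
6 = 6×1 + 0
Since gcd(144354617, 330056769) = 1, back-substitute to write 1 as a combination:
1 = 19 − 3·6
1 = −3·44 + 7·19
1 = 7·1471 − 234·44
1 = −234·2986 + 475·1471
1 = 475·25359 − 4034·2986
1 = −4034·53704 + 8543·25359
1 = 8543·723511 − 115093·53704
1 = −115093·20312012 + 3231147·723511
1 = 3231147·41347535 − 6577387·20312012
1 = −6577387·144354617 + 22963308·41347535
1 = 22963308·330056769 − 52504003·144354617
So 144354617·(-52504003) ≡ 1 (mod 330056769), and -52504003 ≡ 277552766 (mod 330056769).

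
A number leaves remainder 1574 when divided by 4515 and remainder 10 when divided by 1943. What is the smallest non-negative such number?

Write x = 1574 + 4515·k. Then 4515·k ≡ 10 − 1574 ≡ 379 (mod 1943).
Need 4515⁻¹ mod 1943. Extended Euclid on (1943, 629):
1943 = 3·629 + 56
629 = 11·56 + 13
56 = 4·13 + 4
13 = 3·4 + 1
4 = 4·1 + 0
Back-substitute:
1 = 13 − 3·4
1 = −3·56 + 13·13
1 = 13·629 − 146·56
1 = −146·1943 + 451·629
4515⁻¹ ≡ 451 (mod 1943), so k ≡ 451·379 ≡ 1888 (mod 1943).
x = 1574 + 4515·1888 = 8525894.

8525894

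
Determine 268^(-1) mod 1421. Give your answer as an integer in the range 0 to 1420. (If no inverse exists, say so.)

gcd(1421, 268) by repeated division:
1421 = 5*268 + 81
268 = 3*81 + 25
81 = 3*25 + 6
25 = 4*6 + 1
6 = 6*1 + 0
Since gcd(268, 1421) = 1, back-substitute to write 1 as a combination:
1 = 25 − 4·6
1 = −4·81 + 13·25
1 = 13·268 − 43·81
1 = −43·1421 + 228·268
So 268·228 ≡ 1 (mod 1421).

228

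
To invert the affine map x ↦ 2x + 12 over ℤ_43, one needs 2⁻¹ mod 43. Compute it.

Apply the Euclidean algorithm to 43 and 2:
43 = 21*2 + 1
2 = 2*1 + 0
Since gcd(2, 43) = 1, back-substitute to write 1 as a combination:
1 = 43 − 21·2
Thus 2·(-21) ≡ 1 (mod 43); reducing, -21 mod 43 = 22.

22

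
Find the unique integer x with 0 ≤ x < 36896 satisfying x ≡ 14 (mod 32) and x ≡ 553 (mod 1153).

Write x = 14 + 32·k. Then 32·k ≡ 553 − 14 ≡ 539 (mod 1153).
Need 32⁻¹ mod 1153. Extended Euclid on (1153, 32):
1153 = 36*32 + 1
32 = 32*1 + 0
Back-substitute:
1 = 1153 − 36·32
32⁻¹ ≡ 1117 (mod 1153), so k ≡ 1117·539 ≡ 197 (mod 1153).
x = 14 + 32·197 = 6318.

6318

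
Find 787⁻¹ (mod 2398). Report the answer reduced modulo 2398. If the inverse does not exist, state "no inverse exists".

1685

Apply the Euclidean algorithm to 2398 and 787:
2398 = 3*787 + 37
787 = 21*37 + 10
37 = 3*10 + 7
10 = 1*7 + 3
7 = 2*3 + 1
3 = 3*1 + 0
Since gcd(787, 2398) = 1, back-substitute to write 1 as a combination:
1 = 7 − 2·3
1 = −2·10 + 3·7
1 = 3·37 − 11·10
1 = −11·787 + 234·37
1 = 234·2398 − 713·787
Hence 787⁻¹ ≡ -713 ≡ 1685 (mod 2398).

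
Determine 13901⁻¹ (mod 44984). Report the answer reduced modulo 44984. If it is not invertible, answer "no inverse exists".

Apply the Euclidean algorithm to 44984 and 13901:
44984 = 3×13901 + 3281
13901 = 4×3281 + 777
3281 = 4×777 + 173
777 = 4×173 + 85
173 = 2×85 + 3
85 = 28×3 + 1
3 = 3×1 + 0
gcd = 1, so the inverse exists. Back-substitute:
1 = 85 − 28·3
1 = −28·173 + 57·85
1 = 57·777 − 256·173
1 = −256·3281 + 1081·777
1 = 1081·13901 − 4580·3281
1 = −4580·44984 + 14821·13901
So 13901·14821 ≡ 1 (mod 44984).

14821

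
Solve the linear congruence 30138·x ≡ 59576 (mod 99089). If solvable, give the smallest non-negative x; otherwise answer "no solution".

First find gcd(30138, 99089):
99089 = 3·30138 + 8675
30138 = 3·8675 + 4113
8675 = 2·4113 + 449
4113 = 9·449 + 72
449 = 6·72 + 17
72 = 4·17 + 4
17 = 4·4 + 1
4 = 4·1 + 0
gcd = 1, so a unique solution mod 99089 exists.
Back-substitute for the Bézout coefficients:
1 = 17 − 4·4
1 = −4·72 + 17·17
1 = 17·449 − 106·72
1 = −106·4113 + 971·449
1 = 971·8675 − 2048·4113
1 = −2048·30138 + 7115·8675
1 = 7115·99089 − 23393·30138
So 30138·(-23393) ≡ 1 (mod 99089), giving 30138⁻¹ ≡ 75696.
x ≡ 30138⁻¹·59576 ≡ 75696·59576 ≡ 25417 (mod 99089).

25417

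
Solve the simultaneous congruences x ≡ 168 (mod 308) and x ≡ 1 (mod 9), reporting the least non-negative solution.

784

Write x = 168 + 308·k. Then 308·k ≡ 1 − 168 ≡ 4 (mod 9).
Need 308⁻¹ mod 9. Extended Euclid on (9, 2):
9 = 4*2 + 1
2 = 2*1 + 0
Back-substitute:
1 = 9 − 4·2
308⁻¹ ≡ 5 (mod 9), so k ≡ 5·4 ≡ 2 (mod 9).
x = 168 + 308·2 = 784.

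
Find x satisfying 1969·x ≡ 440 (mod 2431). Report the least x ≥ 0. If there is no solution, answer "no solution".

199

First find gcd(1969, 2431):
2431 = 1·1969 + 462
1969 = 4·462 + 121
462 = 3·121 + 99
121 = 1·99 + 22
99 = 4·22 + 11
22 = 2·11 + 0
gcd = 11 and 11 | 440, so solutions exist. Divide through by 11: 179x ≡ 40 (mod 221).
Now find 179⁻¹ mod 221:
221 = 1×179 + 42
179 = 4×42 + 11
42 = 3×11 + 9
11 = 1×9 + 2
9 = 4×2 + 1
2 = 2×1 + 0
Back-substitute:
1 = 9 − 4·2
1 = −4·11 + 5·9
1 = 5·42 − 19·11
1 = −19·179 + 81·42
1 = 81·221 − 100·179
So 179·(-100) ≡ 1 (mod 221), i.e. 179⁻¹ ≡ 121.
Then x ≡ 121·40 ≡ 199 (mod 221); the smallest non-negative solution is x = 199.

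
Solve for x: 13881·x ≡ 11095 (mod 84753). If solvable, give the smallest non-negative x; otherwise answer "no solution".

gcd(13881, 84753):
84753 = 6×13881 + 1467
13881 = 9×1467 + 678
1467 = 2×678 + 111
678 = 6×111 + 12
111 = 9×12 + 3
12 = 4×3 + 0
gcd = 3, but 3 ∤ 11095, so the congruence has no solution.

no solution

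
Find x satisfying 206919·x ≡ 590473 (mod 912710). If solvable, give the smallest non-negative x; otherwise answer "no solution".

594467

First find gcd(206919, 912710):
912710 = 4·206919 + 85034
206919 = 2·85034 + 36851
85034 = 2·36851 + 11332
36851 = 3·11332 + 2855
11332 = 3·2855 + 2767
2855 = 1·2767 + 88
2767 = 31·88 + 39
88 = 2·39 + 10
39 = 3·10 + 9
10 = 1·9 + 1
9 = 9·1 + 0
gcd = 1, so a unique solution mod 912710 exists.
Back-substitute for the Bézout coefficients:
1 = 10 − 9
1 = −39 + 4·10
1 = 4·88 − 9·39
1 = −9·2767 + 283·88
1 = 283·2855 − 292·2767
1 = −292·11332 + 1159·2855
1 = 1159·36851 − 3769·11332
1 = −3769·85034 + 8697·36851
1 = 8697·206919 − 21163·85034
1 = −21163·912710 + 93349·206919
So 206919·(93349) ≡ 1 (mod 912710), giving 206919⁻¹ ≡ 93349.
x ≡ 206919⁻¹·590473 ≡ 93349·590473 ≡ 594467 (mod 912710).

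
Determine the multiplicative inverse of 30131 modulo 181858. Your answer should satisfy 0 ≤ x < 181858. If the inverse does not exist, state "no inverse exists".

137581

gcd(181858, 30131) by repeated division:
181858 = 6*30131 + 1072
30131 = 28*1072 + 115
1072 = 9*115 + 37
115 = 3*37 + 4
37 = 9*4 + 1
4 = 4*1 + 0
The gcd is 1. Working backward:
1 = 37 − 9·4
1 = −9·115 + 28·37
1 = 28·1072 − 261·115
1 = −261·30131 + 7336·1072
1 = 7336·181858 − 44277·30131
So 30131·(-44277) ≡ 1 (mod 181858), and -44277 ≡ 137581 (mod 181858).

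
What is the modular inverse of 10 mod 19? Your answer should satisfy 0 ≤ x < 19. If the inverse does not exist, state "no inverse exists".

2

Run Euclid on (19, 10):
19 = 1·10 + 9
10 = 1·9 + 1
9 = 9·1 + 0
gcd = 1, so the inverse exists. Back-substitute:
1 = 10 − 9
1 = −19 + 2·10
So 10·2 ≡ 1 (mod 19).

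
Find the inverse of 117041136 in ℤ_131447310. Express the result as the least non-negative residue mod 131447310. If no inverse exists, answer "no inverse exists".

no inverse exists

Euclidean algorithm on 131447310, 117041136:
131447310 = 1·117041136 + 14406174
117041136 = 8·14406174 + 1791744
14406174 = 8·1791744 + 72222
1791744 = 24·72222 + 58416
72222 = 1·58416 + 13806
58416 = 4·13806 + 3192
13806 = 4·3192 + 1038
3192 = 3·1038 + 78
1038 = 13·78 + 24
78 = 3·24 + 6
24 = 4·6 + 0
Since gcd = 6 > 1, 117041136 is not a unit mod 131447310.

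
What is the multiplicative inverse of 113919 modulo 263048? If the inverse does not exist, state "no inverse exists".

Extended Euclidean algorithm:
263048 = 2×113919 + 35210
113919 = 3×35210 + 8289
35210 = 4×8289 + 2054
8289 = 4×2054 + 73
2054 = 28×73 + 10
73 = 7×10 + 3
10 = 3×3 + 1
3 = 3×1 + 0
gcd = 1, so the inverse exists. Back-substitute:
1 = 10 − 3·3
1 = −3·73 + 22·10
1 = 22·2054 − 619·73
1 = −619·8289 + 2498·2054
1 = 2498·35210 − 10611·8289
1 = −10611·113919 + 34331·35210
1 = 34331·263048 − 79273·113919
Thus 113919·(-79273) ≡ 1 (mod 263048); reducing, -79273 mod 263048 = 183775.

183775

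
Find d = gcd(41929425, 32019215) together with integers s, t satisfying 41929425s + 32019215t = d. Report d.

5

Euclidean algorithm:
41929425 = 1×32019215 + 9910210
32019215 = 3×9910210 + 2288585
9910210 = 4×2288585 + 755870
2288585 = 3×755870 + 20975
755870 = 36×20975 + 770
20975 = 27×770 + 185
770 = 4×185 + 30
185 = 6×30 + 5
30 = 6×5 + 0
gcd(41929425, 32019215) = 5.
Express as a combination:
5 = 185 − 6·30
5 = −6·770 + 25·185
5 = 25·20975 − 681·770
5 = −681·755870 + 24541·20975
5 = 24541·2288585 − 74304·755870
5 = −74304·9910210 + 321757·2288585
5 = 321757·32019215 − 1039575·9910210
5 = −1039575·41929425 + 1361332·32019215
So 5 = (-1039575)·41929425 + (1361332)·32019215.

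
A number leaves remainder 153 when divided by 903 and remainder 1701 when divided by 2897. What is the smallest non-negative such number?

Write x = 153 + 903·k. Then 903·k ≡ 1701 − 153 ≡ 1548 (mod 2897).
Need 903⁻¹ mod 2897. Extended Euclid on (2897, 903):
2897 = 3×903 + 188
903 = 4×188 + 151
188 = 1×151 + 37
151 = 4×37 + 3
37 = 12×3 + 1
3 = 3×1 + 0
Back-substitute:
1 = 37 − 12·3
1 = −12·151 + 49·37
1 = 49·188 − 61·151
1 = −61·903 + 293·188
1 = 293·2897 − 940·903
903⁻¹ ≡ 1957 (mod 2897), so k ≡ 1957·1548 ≡ 2071 (mod 2897).
x = 153 + 903·2071 = 1870266.

1870266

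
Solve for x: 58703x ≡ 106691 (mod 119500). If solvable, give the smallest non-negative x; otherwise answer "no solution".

11597

First find gcd(58703, 119500):
119500 = 2*58703 + 2094
58703 = 28*2094 + 71
2094 = 29*71 + 35
71 = 2*35 + 1
35 = 35*1 + 0
gcd = 1, so a unique solution mod 119500 exists.
Back-substitute for the Bézout coefficients:
1 = 71 − 2·35
1 = −2·2094 + 59·71
1 = 59·58703 − 1654·2094
1 = −1654·119500 + 3367·58703
So 58703·(3367) ≡ 1 (mod 119500), giving 58703⁻¹ ≡ 3367.
x ≡ 58703⁻¹·106691 ≡ 3367·106691 ≡ 11597 (mod 119500).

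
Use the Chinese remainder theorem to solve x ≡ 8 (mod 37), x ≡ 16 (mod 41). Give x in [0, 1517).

Write x = 8 + 37·k. Then 37·k ≡ 16 − 8 ≡ 8 (mod 41).
Need 37⁻¹ mod 41. Extended Euclid on (41, 37):
41 = 1×37 + 4
37 = 9×4 + 1
4 = 4×1 + 0
Back-substitute:
1 = 37 − 9·4
1 = −9·41 + 10·37
37⁻¹ ≡ 10 (mod 41), so k ≡ 10·8 ≡ 39 (mod 41).
x = 8 + 37·39 = 1451.

1451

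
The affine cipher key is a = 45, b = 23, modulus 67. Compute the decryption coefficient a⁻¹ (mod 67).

Apply the Euclidean algorithm to 67 and 45:
67 = 1·45 + 22
45 = 2·22 + 1
22 = 22·1 + 0
The gcd is 1. Working backward:
1 = 45 − 2·22
1 = −2·67 + 3·45
So 45·3 ≡ 1 (mod 67).

3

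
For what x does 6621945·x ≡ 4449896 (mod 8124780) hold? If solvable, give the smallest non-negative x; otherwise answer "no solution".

gcd(6621945, 8124780):
8124780 = 1×6621945 + 1502835
6621945 = 4×1502835 + 610605
1502835 = 2×610605 + 281625
610605 = 2×281625 + 47355
281625 = 5×47355 + 44850
47355 = 1×44850 + 2505
44850 = 17×2505 + 2265
2505 = 1×2265 + 240
2265 = 9×240 + 105
240 = 2×105 + 30
105 = 3×30 + 15
30 = 2×15 + 0
gcd = 15, but 15 ∤ 4449896, so the congruence has no solution.

no solution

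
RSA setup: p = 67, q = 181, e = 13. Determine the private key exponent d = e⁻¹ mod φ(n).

6397

φ(n) = (p−1)(q−1) = 66·180 = 11880.
Need d with 13·d ≡ 1 (mod 11880). Apply the extended Euclidean algorithm:
11880 = 913×13 + 11
13 = 1×11 + 2
11 = 5×2 + 1
2 = 2×1 + 0
Back-substitute:
1 = 11 − 5·2
1 = −5·13 + 6·11
1 = 6·11880 − 5483·13
So 13·(-5483) ≡ 1 (mod 11880), hence d ≡ -5483 ≡ 6397 (mod 11880).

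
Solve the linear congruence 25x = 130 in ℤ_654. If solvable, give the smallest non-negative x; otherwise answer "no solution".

136

First find gcd(25, 654):
654 = 26×25 + 4
25 = 6×4 + 1
4 = 4×1 + 0
gcd = 1, so a unique solution mod 654 exists.
Back-substitute for the Bézout coefficients:
1 = 25 − 6·4
1 = −6·654 + 157·25
So 25·(157) ≡ 1 (mod 654), giving 25⁻¹ ≡ 157.
x ≡ 25⁻¹·130 ≡ 157·130 ≡ 136 (mod 654).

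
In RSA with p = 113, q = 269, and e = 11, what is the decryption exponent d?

10915

φ(n) = (p−1)(q−1) = 112·268 = 30016.
Need d with 11·d ≡ 1 (mod 30016). Apply the extended Euclidean algorithm:
30016 = 2728*11 + 8
11 = 1*8 + 3
8 = 2*3 + 2
3 = 1*2 + 1
2 = 2*1 + 0
Back-substitute:
1 = 3 − 2
1 = −8 + 3·3
1 = 3·11 − 4·8
1 = −4·30016 + 10915·11
So 11·10915 ≡ 1 (mod 30016), hence d = 10915.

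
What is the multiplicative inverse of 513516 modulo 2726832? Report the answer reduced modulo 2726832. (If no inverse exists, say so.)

Euclidean algorithm on 2726832, 513516:
2726832 = 5×513516 + 159252
513516 = 3×159252 + 35760
159252 = 4×35760 + 16212
35760 = 2×16212 + 3336
16212 = 4×3336 + 2868
3336 = 1×2868 + 468
2868 = 6×468 + 60
468 = 7×60 + 48
60 = 1×48 + 12
48 = 4×12 + 0
gcd(513516, 2726832) = 12 ≠ 1, so 513516 has no multiplicative inverse modulo 2726832.

no inverse exists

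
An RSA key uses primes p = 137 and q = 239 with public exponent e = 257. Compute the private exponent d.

φ(n) = (p−1)(q−1) = 136·238 = 32368.
Need d with 257·d ≡ 1 (mod 32368). Apply the extended Euclidean algorithm:
32368 = 125×257 + 243
257 = 1×243 + 14
243 = 17×14 + 5
14 = 2×5 + 4
5 = 1×4 + 1
4 = 4×1 + 0
Back-substitute:
1 = 5 − 4
1 = −14 + 3·5
1 = 3·243 − 52·14
1 = −52·257 + 55·243
1 = 55·32368 − 6927·257
So 257·(-6927) ≡ 1 (mod 32368), hence d ≡ -6927 ≡ 25441 (mod 32368).

25441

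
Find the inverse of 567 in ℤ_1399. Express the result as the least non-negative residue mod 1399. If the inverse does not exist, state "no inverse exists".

Extended Euclidean algorithm:
1399 = 2×567 + 265
567 = 2×265 + 37
265 = 7×37 + 6
37 = 6×6 + 1
6 = 6×1 + 0
The gcd is 1. Working backward:
1 = 37 − 6·6
1 = −6·265 + 43·37
1 = 43·567 − 92·265
1 = −92·1399 + 227·567
So 567·227 ≡ 1 (mod 1399).

227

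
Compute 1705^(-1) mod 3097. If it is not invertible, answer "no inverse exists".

376

Run Euclid on (3097, 1705):
3097 = 1*1705 + 1392
1705 = 1*1392 + 313
1392 = 4*313 + 140
313 = 2*140 + 33
140 = 4*33 + 8
33 = 4*8 + 1
8 = 8*1 + 0
The gcd is 1. Working backward:
1 = 33 − 4·8
1 = −4·140 + 17·33
1 = 17·313 − 38·140
1 = −38·1392 + 169·313
1 = 169·1705 − 207·1392
1 = −207·3097 + 376·1705
So 1705·376 ≡ 1 (mod 3097).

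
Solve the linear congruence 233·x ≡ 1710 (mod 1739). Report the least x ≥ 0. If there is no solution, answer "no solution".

179

First find gcd(233, 1739):
1739 = 7*233 + 108
233 = 2*108 + 17
108 = 6*17 + 6
17 = 2*6 + 5
6 = 1*5 + 1
5 = 5*1 + 0
gcd = 1, so a unique solution mod 1739 exists.
Back-substitute for the Bézout coefficients:
1 = 6 − 5
1 = −17 + 3·6
1 = 3·108 − 19·17
1 = −19·233 + 41·108
1 = 41·1739 − 306·233
So 233·(-306) ≡ 1 (mod 1739), giving 233⁻¹ ≡ 1433.
x ≡ 233⁻¹·1710 ≡ 1433·1710 ≡ 179 (mod 1739).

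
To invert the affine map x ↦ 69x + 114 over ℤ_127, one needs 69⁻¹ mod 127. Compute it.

81

Extended Euclidean algorithm:
127 = 1×69 + 58
69 = 1×58 + 11
58 = 5×11 + 3
11 = 3×3 + 2
3 = 1×2 + 1
2 = 2×1 + 0
gcd = 1, so the inverse exists. Back-substitute:
1 = 3 − 2
1 = −11 + 4·3
1 = 4·58 − 21·11
1 = −21·69 + 25·58
1 = 25·127 − 46·69
Hence 69⁻¹ ≡ -46 ≡ 81 (mod 127).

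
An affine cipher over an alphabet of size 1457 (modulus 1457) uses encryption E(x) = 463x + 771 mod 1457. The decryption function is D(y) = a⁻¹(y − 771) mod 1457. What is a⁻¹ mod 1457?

1007

Apply the Euclidean algorithm to 1457 and 463:
1457 = 3·463 + 68
463 = 6·68 + 55
68 = 1·55 + 13
55 = 4·13 + 3
13 = 4·3 + 1
3 = 3·1 + 0
gcd = 1, so the inverse exists. Back-substitute:
1 = 13 − 4·3
1 = −4·55 + 17·13
1 = 17·68 − 21·55
1 = −21·463 + 143·68
1 = 143·1457 − 450·463
Hence 463⁻¹ ≡ -450 ≡ 1007 (mod 1457).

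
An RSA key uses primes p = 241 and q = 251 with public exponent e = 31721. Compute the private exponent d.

38681

φ(n) = (p−1)(q−1) = 240·250 = 60000.
Need d with 31721·d ≡ 1 (mod 60000). Apply the extended Euclidean algorithm:
60000 = 1·31721 + 28279
31721 = 1·28279 + 3442
28279 = 8·3442 + 743
3442 = 4·743 + 470
743 = 1·470 + 273
470 = 1·273 + 197
273 = 1·197 + 76
197 = 2·76 + 45
76 = 1·45 + 31
45 = 1·31 + 14
31 = 2·14 + 3
14 = 4·3 + 2
3 = 1·2 + 1
2 = 2·1 + 0
Back-substitute:
1 = 3 − 2
1 = −14 + 5·3
1 = 5·31 − 11·14
1 = −11·45 + 16·31
1 = 16·76 − 27·45
1 = −27·197 + 70·76
1 = 70·273 − 97·197
1 = −97·470 + 167·273
1 = 167·743 − 264·470
1 = −264·3442 + 1223·743
1 = 1223·28279 − 10048·3442
1 = −10048·31721 + 11271·28279
1 = 11271·60000 − 21319·31721
So 31721·(-21319) ≡ 1 (mod 60000), hence d ≡ -21319 ≡ 38681 (mod 60000).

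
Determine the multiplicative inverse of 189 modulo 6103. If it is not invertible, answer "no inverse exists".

4327

Apply the Euclidean algorithm to 6103 and 189:
6103 = 32*189 + 55
189 = 3*55 + 24
55 = 2*24 + 7
24 = 3*7 + 3
7 = 2*3 + 1
3 = 3*1 + 0
Since gcd(189, 6103) = 1, back-substitute to write 1 as a combination:
1 = 7 − 2·3
1 = −2·24 + 7·7
1 = 7·55 − 16·24
1 = −16·189 + 55·55
1 = 55·6103 − 1776·189
Thus 189·(-1776) ≡ 1 (mod 6103); reducing, -1776 mod 6103 = 4327.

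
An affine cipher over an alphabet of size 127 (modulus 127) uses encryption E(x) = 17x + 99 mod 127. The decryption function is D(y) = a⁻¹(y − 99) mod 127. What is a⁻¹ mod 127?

Extended Euclidean algorithm:
127 = 7·17 + 8
17 = 2·8 + 1
8 = 8·1 + 0
The gcd is 1. Working backward:
1 = 17 − 2·8
1 = −2·127 + 15·17
So 17·15 ≡ 1 (mod 127).

15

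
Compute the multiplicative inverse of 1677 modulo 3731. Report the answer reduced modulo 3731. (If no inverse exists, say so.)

no inverse exists

Euclidean algorithm on 3731, 1677:
3731 = 2·1677 + 377
1677 = 4·377 + 169
377 = 2·169 + 39
169 = 4·39 + 13
39 = 3·13 + 0
gcd(1677, 3731) = 13 ≠ 1, so 1677 has no multiplicative inverse modulo 3731.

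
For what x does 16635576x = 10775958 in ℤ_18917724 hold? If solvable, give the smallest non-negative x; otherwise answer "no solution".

no solution

gcd(16635576, 18917724):
18917724 = 1*16635576 + 2282148
16635576 = 7*2282148 + 660540
2282148 = 3*660540 + 300528
660540 = 2*300528 + 59484
300528 = 5*59484 + 3108
59484 = 19*3108 + 432
3108 = 7*432 + 84
432 = 5*84 + 12
84 = 7*12 + 0
gcd = 12, but 12 ∤ 10775958, so the congruence has no solution.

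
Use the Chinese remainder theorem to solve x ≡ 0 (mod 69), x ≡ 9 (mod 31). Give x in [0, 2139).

Write x = 0 + 69·k. Then 69·k ≡ 9 − 0 ≡ 9 (mod 31).
Need 69⁻¹ mod 31. Extended Euclid on (31, 7):
31 = 4×7 + 3
7 = 2×3 + 1
3 = 3×1 + 0
Back-substitute:
1 = 7 − 2·3
1 = −2·31 + 9·7
69⁻¹ ≡ 9 (mod 31), so k ≡ 9·9 ≡ 19 (mod 31).
x = 0 + 69·19 = 1311.

1311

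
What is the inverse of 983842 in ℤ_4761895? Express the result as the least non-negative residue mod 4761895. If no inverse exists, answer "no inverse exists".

3199428

Apply the Euclidean algorithm to 4761895 and 983842:
4761895 = 4·983842 + 826527
983842 = 1·826527 + 157315
826527 = 5·157315 + 39952
157315 = 3·39952 + 37459
39952 = 1·37459 + 2493
37459 = 15·2493 + 64
2493 = 38·64 + 61
64 = 1·61 + 3
61 = 20·3 + 1
3 = 3·1 + 0
Since gcd(983842, 4761895) = 1, back-substitute to write 1 as a combination:
1 = 61 − 20·3
1 = −20·64 + 21·61
1 = 21·2493 − 818·64
1 = −818·37459 + 12291·2493
1 = 12291·39952 − 13109·37459
1 = −13109·157315 + 51618·39952
1 = 51618·826527 − 271199·157315
1 = −271199·983842 + 322817·826527
1 = 322817·4761895 − 1562467·983842
Hence 983842⁻¹ ≡ -1562467 ≡ 3199428 (mod 4761895).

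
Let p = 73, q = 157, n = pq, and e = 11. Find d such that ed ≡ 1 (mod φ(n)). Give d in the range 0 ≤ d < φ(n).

φ(n) = (p−1)(q−1) = 72·156 = 11232.
Need d with 11·d ≡ 1 (mod 11232). Apply the extended Euclidean algorithm:
11232 = 1021·11 + 1
11 = 11·1 + 0
Back-substitute:
1 = 11232 − 1021·11
So 11·(-1021) ≡ 1 (mod 11232), hence d ≡ -1021 ≡ 10211 (mod 11232).

10211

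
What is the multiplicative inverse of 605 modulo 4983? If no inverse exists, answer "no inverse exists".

Compute gcd(605, 4983):
4983 = 8*605 + 143
605 = 4*143 + 33
143 = 4*33 + 11
33 = 3*11 + 0
The gcd is 11, not 1, hence no inverse exists.

no inverse exists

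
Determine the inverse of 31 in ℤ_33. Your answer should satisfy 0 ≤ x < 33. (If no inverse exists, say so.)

gcd(33, 31) by repeated division:
33 = 1·31 + 2
31 = 15·2 + 1
2 = 2·1 + 0
gcd = 1, so the inverse exists. Back-substitute:
1 = 31 − 15·2
1 = −15·33 + 16·31
So 31·16 ≡ 1 (mod 33).

16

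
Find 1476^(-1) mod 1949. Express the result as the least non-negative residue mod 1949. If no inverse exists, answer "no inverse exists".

gcd(1949, 1476) by repeated division:
1949 = 1*1476 + 473
1476 = 3*473 + 57
473 = 8*57 + 17
57 = 3*17 + 6
17 = 2*6 + 5
6 = 1*5 + 1
5 = 5*1 + 0
The gcd is 1. Working backward:
1 = 6 − 5
1 = −17 + 3·6
1 = 3·57 − 10·17
1 = −10·473 + 83·57
1 = 83·1476 − 259·473
1 = −259·1949 + 342·1476
So 1476·342 ≡ 1 (mod 1949).

342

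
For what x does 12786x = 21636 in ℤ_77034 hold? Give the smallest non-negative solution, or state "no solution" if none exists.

First find gcd(12786, 77034):
77034 = 6×12786 + 318
12786 = 40×318 + 66
318 = 4×66 + 54
66 = 1×54 + 12
54 = 4×12 + 6
12 = 2×6 + 0
gcd = 6 and 6 | 21636, so solutions exist. Divide through by 6: 2131x ≡ 3606 (mod 12839).
Now find 2131⁻¹ mod 12839:
12839 = 6·2131 + 53
2131 = 40·53 + 11
53 = 4·11 + 9
11 = 1·9 + 2
9 = 4·2 + 1
2 = 2·1 + 0
Back-substitute:
1 = 9 − 4·2
1 = −4·11 + 5·9
1 = 5·53 − 24·11
1 = −24·2131 + 965·53
1 = 965·12839 − 5814·2131
So 2131·(-5814) ≡ 1 (mod 12839), i.e. 2131⁻¹ ≡ 7025.
Then x ≡ 7025·3606 ≡ 803 (mod 12839); the smallest non-negative solution is x = 803.

803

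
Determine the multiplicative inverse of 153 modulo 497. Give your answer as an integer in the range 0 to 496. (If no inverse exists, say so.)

13

Apply the Euclidean algorithm to 497 and 153:
497 = 3*153 + 38
153 = 4*38 + 1
38 = 38*1 + 0
The gcd is 1. Working backward:
1 = 153 − 4·38
1 = −4·497 + 13·153
So 153·13 ≡ 1 (mod 497).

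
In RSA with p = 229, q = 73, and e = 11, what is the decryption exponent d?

11939

φ(n) = (p−1)(q−1) = 228·72 = 16416.
Need d with 11·d ≡ 1 (mod 16416). Apply the extended Euclidean algorithm:
16416 = 1492×11 + 4
11 = 2×4 + 3
4 = 1×3 + 1
3 = 3×1 + 0
Back-substitute:
1 = 4 − 3
1 = −11 + 3·4
1 = 3·16416 − 4477·11
So 11·(-4477) ≡ 1 (mod 16416), hence d ≡ -4477 ≡ 11939 (mod 16416).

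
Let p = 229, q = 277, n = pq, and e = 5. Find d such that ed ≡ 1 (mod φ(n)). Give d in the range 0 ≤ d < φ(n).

37757

φ(n) = (p−1)(q−1) = 228·276 = 62928.
Need d with 5·d ≡ 1 (mod 62928). Apply the extended Euclidean algorithm:
62928 = 12585*5 + 3
5 = 1*3 + 2
3 = 1*2 + 1
2 = 2*1 + 0
Back-substitute:
1 = 3 − 2
1 = −5 + 2·3
1 = 2·62928 − 25171·5
So 5·(-25171) ≡ 1 (mod 62928), hence d ≡ -25171 ≡ 37757 (mod 62928).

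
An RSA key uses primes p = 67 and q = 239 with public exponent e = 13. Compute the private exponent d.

3625

φ(n) = (p−1)(q−1) = 66·238 = 15708.
Need d with 13·d ≡ 1 (mod 15708). Apply the extended Euclidean algorithm:
15708 = 1208·13 + 4
13 = 3·4 + 1
4 = 4·1 + 0
Back-substitute:
1 = 13 − 3·4
1 = −3·15708 + 3625·13
So 13·3625 ≡ 1 (mod 15708), hence d = 3625.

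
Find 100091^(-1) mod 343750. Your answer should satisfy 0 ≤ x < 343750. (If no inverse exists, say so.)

76511

gcd(343750, 100091) by repeated division:
343750 = 3·100091 + 43477
100091 = 2·43477 + 13137
43477 = 3·13137 + 4066
13137 = 3·4066 + 939
4066 = 4·939 + 310
939 = 3·310 + 9
310 = 34·9 + 4
9 = 2·4 + 1
4 = 4·1 + 0
gcd = 1, so the inverse exists. Back-substitute:
1 = 9 − 2·4
1 = −2·310 + 69·9
1 = 69·939 − 209·310
1 = −209·4066 + 905·939
1 = 905·13137 − 2924·4066
1 = −2924·43477 + 9677·13137
1 = 9677·100091 − 22278·43477
1 = −22278·343750 + 76511·100091
So 100091·76511 ≡ 1 (mod 343750).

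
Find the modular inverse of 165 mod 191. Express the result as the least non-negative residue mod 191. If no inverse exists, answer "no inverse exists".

22

Run Euclid on (191, 165):
191 = 1×165 + 26
165 = 6×26 + 9
26 = 2×9 + 8
9 = 1×8 + 1
8 = 8×1 + 0
Since gcd(165, 191) = 1, back-substitute to write 1 as a combination:
1 = 9 − 8
1 = −26 + 3·9
1 = 3·165 − 19·26
1 = −19·191 + 22·165
So 165·22 ≡ 1 (mod 191).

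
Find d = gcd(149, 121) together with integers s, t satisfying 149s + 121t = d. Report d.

Euclidean algorithm:
149 = 1×121 + 28
121 = 4×28 + 9
28 = 3×9 + 1
9 = 9×1 + 0
gcd(149, 121) = 1.
Back-substituting:
1 = 28 − 3·9
1 = −3·121 + 13·28
1 = 13·149 − 16·121
So 1 = (13)·149 + (-16)·121.

1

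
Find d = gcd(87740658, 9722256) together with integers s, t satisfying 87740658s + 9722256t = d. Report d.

Repeated division:
87740658 = 9*9722256 + 240354
9722256 = 40*240354 + 108096
240354 = 2*108096 + 24162
108096 = 4*24162 + 11448
24162 = 2*11448 + 1266
11448 = 9*1266 + 54
1266 = 23*54 + 24
54 = 2*24 + 6
24 = 4*6 + 0
gcd(87740658, 9722256) = 6.
Working backward:
6 = 54 − 2·24
6 = −2·1266 + 47·54
6 = 47·11448 − 425·1266
6 = −425·24162 + 897·11448
6 = 897·108096 − 4013·24162
6 = −4013·240354 + 8923·108096
6 = 8923·9722256 − 360933·240354
6 = −360933·87740658 + 3257320·9722256
So 6 = (-360933)·87740658 + (3257320)·9722256.

6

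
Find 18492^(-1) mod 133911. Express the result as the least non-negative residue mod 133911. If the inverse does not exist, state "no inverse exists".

Euclidean algorithm on 133911, 18492:
133911 = 7·18492 + 4467
18492 = 4·4467 + 624
4467 = 7·624 + 99
624 = 6·99 + 30
99 = 3·30 + 9
30 = 3·9 + 3
9 = 3·3 + 0
The gcd is 3, not 1, hence no inverse exists.

no inverse exists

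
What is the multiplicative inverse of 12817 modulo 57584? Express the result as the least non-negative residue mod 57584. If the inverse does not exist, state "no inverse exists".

Run Euclid on (57584, 12817):
57584 = 4×12817 + 6316
12817 = 2×6316 + 185
6316 = 34×185 + 26
185 = 7×26 + 3
26 = 8×3 + 2
3 = 1×2 + 1
2 = 2×1 + 0
The gcd is 1. Working backward:
1 = 3 − 2
1 = −26 + 9·3
1 = 9·185 − 64·26
1 = −64·6316 + 2185·185
1 = 2185·12817 − 4434·6316
1 = −4434·57584 + 19921·12817
So 12817·19921 ≡ 1 (mod 57584).

19921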